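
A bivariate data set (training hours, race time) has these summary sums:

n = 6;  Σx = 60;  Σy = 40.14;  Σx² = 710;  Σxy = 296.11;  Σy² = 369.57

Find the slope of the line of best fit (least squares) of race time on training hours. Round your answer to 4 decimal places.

Sxx = Σx² − (Σx)²/n = 710 − 600 = 110
Sxy = Σxy − (Σx)(Σy)/n = 296.11 − 401.4 = -105.29
b = Sxy/Sxx = -105.29/110 = -0.957182

-0.9572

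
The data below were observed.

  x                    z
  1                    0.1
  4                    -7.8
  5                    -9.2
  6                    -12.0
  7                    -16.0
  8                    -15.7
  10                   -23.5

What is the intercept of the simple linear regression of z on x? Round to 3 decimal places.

n = 7, Σx = 41, Σy = -84.1, Σxy = -621.7, Σx² = 291
Sxx = Σx² − (Σx)²/n = 291 − 240.142857 = 50.857143
Sxy = Σxy − (Σx)(Σy)/n = -621.7 − (-492.585714) = -129.114286
b = Sxy/Sxx = -129.114286/50.857143 = -2.538764
a = ȳ − b·x̄ = -12.014286 − (-2.538764)·5.857143 = 2.855618

2.856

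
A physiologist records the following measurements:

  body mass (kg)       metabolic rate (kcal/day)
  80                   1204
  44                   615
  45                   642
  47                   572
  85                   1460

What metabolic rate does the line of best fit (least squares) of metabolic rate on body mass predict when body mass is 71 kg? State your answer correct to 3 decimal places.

1109.953

n = 5, Σx = 301, Σy = 4493, Σxy = 303254, Σx² = 19795
Sxx = Σx² − (Σx)²/n = 19795 − 18120.2 = 1674.8
Sxy = Σxy − (Σx)(Σy)/n = 303254 − 270478.6 = 32775.4
b = Sxy/Sxx = 32775.4/1674.8 = 19.569740
a = ȳ − b·x̄ = 898.6 − 19.569740·60.2 = -279.498328
ŷ(71) = a + b·71 = -279.498328 + 19.569740·71 = 1109.953188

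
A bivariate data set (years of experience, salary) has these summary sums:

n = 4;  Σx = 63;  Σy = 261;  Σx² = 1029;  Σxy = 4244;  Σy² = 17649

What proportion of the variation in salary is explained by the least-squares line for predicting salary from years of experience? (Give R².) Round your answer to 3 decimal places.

0.781

Sxx = Σx² − (Σx)²/n = 1029 − 992.25 = 36.75
Sxy = Σxy − (Σx)(Σy)/n = 4244 − 4110.75 = 133.25
Syy = Σy² − (Σy)²/n = 17649 − 17030.25 = 618.75
R² = Sxy²/(Sxx·Syy) = (133.25)²/(36.75·618.75) = 0.780840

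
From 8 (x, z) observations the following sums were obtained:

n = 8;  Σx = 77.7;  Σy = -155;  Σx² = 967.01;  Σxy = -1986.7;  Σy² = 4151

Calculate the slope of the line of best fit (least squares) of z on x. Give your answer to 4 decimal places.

-2.2664

Sxx = Σx² − (Σx)²/n = 967.01 − 754.66125 = 212.34875
Sxy = Σxy − (Σx)(Σy)/n = -1986.7 − (-1505.4375) = -481.2625
b = Sxy/Sxx = -481.2625/212.34875 = -2.266378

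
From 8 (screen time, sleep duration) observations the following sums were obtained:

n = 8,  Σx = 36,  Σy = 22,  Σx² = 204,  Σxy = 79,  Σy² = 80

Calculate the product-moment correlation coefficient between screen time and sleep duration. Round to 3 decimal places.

-0.699

Sxx = Σx² − (Σx)²/n = 204 − 162 = 42
Sxy = Σxy − (Σx)(Σy)/n = 79 − 99 = -20
Syy = Σy² − (Σy)²/n = 80 − 60.5 = 19.5
r = Sxy/√(Sxx·Syy) = -20/√(819) = -20/28.618176 = -0.698857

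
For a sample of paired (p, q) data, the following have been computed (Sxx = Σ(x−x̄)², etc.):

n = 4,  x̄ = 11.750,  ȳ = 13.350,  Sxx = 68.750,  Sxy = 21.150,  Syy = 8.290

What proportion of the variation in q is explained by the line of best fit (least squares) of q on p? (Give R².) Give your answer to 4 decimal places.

R² = Sxy²/(Sxx·Syy) = (21.15)²/(68.75·8.29) = 0.784862

0.7849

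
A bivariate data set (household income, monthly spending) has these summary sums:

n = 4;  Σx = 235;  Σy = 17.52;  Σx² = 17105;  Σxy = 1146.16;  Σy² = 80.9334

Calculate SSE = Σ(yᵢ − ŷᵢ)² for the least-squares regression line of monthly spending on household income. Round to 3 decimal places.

Sxx = Σx² − (Σx)²/n = 17105 − 13806.25 = 3298.75
Sxy = Σxy − (Σx)(Σy)/n = 1146.16 − 1029.3 = 116.86
Syy = Σy² − (Σy)²/n = 80.9334 − 76.7376 = 4.1958
b = Sxy/Sxx = 116.86/3298.75 = 0.035426
SSE = Syy − b·Sxy = 4.1958 − 0.035426·116.86 = 0.055971

0.056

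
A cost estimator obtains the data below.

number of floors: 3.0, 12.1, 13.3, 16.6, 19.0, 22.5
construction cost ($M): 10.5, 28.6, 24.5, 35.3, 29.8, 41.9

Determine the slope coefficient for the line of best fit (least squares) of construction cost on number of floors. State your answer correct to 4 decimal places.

n = 6, Σx = 86.5, Σy = 170.6, Σxy = 2798.34, Σx² = 1475.11
Sxx = Σx² − (Σx)²/n = 1475.11 − 1247.041667 = 228.068333
Sxy = Σxy − (Σx)(Σy)/n = 2798.34 − 2459.483333 = 338.856667
b = Sxy/Sxx = 338.856667/228.068333 = 1.485768

1.4858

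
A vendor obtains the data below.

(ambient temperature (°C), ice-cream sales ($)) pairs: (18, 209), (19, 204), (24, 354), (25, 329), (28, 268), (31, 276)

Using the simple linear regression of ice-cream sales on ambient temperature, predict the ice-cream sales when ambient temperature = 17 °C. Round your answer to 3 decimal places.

228.940

n = 6, Σx = 145, Σy = 1640, Σxy = 40419, Σx² = 3631
Sxx = Σx² − (Σx)²/n = 3631 − 3504.166667 = 126.833333
Sxy = Σxy − (Σx)(Σy)/n = 40419 − 39633.333333 = 785.666667
b = Sxy/Sxx = 785.666667/126.833333 = 6.194481
a = ȳ − b·x̄ = 273.333333 − 6.194481·24.166667 = 123.633377
ŷ(17) = a + b·17 = 123.633377 + 6.194481·17 = 228.939553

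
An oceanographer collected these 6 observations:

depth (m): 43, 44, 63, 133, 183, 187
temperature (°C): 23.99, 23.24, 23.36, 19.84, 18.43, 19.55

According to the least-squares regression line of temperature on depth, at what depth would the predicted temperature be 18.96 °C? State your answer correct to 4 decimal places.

n = 6, Σx = 653, Σy = 128.41, Σxy = 13193.07, Σx² = 93901
Sxx = Σx² − (Σx)²/n = 93901 − 71068.166667 = 22832.833333
Sxy = Σxy − (Σx)(Σy)/n = 13193.07 − 13975.288333 = -782.218333
b = Sxy/Sxx = -782.218333/22832.833333 = -0.034258
a = ȳ − b·x̄ = 21.401667 − (-0.034258)·108.833333 = 25.130132
Set a + b·x = 18.96: x = (18.96 − 25.130132) / (-0.034258) = 180.105209

180.1052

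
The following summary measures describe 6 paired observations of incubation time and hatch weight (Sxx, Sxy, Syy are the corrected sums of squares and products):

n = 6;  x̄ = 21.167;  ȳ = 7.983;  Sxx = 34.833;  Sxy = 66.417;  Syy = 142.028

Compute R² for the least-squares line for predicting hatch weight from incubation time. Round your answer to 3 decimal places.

R² = Sxy²/(Sxx·Syy) = (66.417)²/(34.833·142.028) = 0.891648

0.892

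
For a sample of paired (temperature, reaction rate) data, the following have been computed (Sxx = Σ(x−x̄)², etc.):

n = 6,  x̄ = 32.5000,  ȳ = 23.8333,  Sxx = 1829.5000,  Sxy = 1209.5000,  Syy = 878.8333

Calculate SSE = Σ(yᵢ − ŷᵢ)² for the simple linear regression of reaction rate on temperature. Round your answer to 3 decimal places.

79.221

b = Sxy/Sxx = 1209.5/1829.5 = 0.661110
SSE = Syy − b·Sxy = 878.8333 − 0.661110·1209.5 = 79.221248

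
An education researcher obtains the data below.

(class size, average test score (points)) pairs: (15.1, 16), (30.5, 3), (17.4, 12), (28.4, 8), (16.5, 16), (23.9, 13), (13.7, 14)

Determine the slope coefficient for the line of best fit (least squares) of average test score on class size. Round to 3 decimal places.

-0.615

n = 7, Σx = 145.5, Σy = 82, Σxy = 1535.6, Σx² = 3298.73
Sxx = Σx² − (Σx)²/n = 3298.73 − 3024.321429 = 274.408571
Sxy = Σxy − (Σx)(Σy)/n = 1535.6 − 1704.428571 = -168.828571
b = Sxy/Sxx = -168.828571/274.408571 = -0.615245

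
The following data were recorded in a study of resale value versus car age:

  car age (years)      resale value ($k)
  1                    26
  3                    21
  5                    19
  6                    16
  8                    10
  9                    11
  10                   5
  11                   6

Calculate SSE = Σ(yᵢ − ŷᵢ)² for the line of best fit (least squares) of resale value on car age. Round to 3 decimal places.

n = 8, Σx = 53, Σy = 114, Σxy = 575, Σx² = 437, Σy² = 2016
Sxx = Σx² − (Σx)²/n = 437 − 351.125 = 85.875
Sxy = Σxy − (Σx)(Σy)/n = 575 − 755.25 = -180.25
Syy = Σy² − (Σy)²/n = 2016 − 1624.5 = 391.5
b = Sxy/Sxx = -180.25/85.875 = -2.098981
SSE = Syy − b·Sxy = 391.5 − (-2.098981)·(-180.25) = 13.158661

13.159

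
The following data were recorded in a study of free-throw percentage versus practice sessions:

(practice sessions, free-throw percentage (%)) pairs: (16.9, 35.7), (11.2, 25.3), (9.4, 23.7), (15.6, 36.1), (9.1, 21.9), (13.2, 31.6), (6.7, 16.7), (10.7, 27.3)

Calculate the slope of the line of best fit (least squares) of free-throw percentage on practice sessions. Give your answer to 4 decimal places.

n = 8, Σx = 92.8, Σy = 218.3, Σxy = 2693.04, Σx² = 1159.2
Sxx = Σx² − (Σx)²/n = 1159.2 − 1076.48 = 82.72
Sxy = Σxy − (Σx)(Σy)/n = 2693.04 − 2532.28 = 160.76
b = Sxy/Sxx = 160.76/82.72 = 1.943424

1.9434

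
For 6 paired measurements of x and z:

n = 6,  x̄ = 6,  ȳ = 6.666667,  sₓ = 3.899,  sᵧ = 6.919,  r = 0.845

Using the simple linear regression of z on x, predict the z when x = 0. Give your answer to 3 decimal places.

-2.330

b = r · sᵧ/sₓ = 0.845 · 6.919/3.899 = 1.499501
a = ȳ − b·x̄ = 6.666667 − 1.499501·6 = -2.330340
ŷ(0) = a + b·0 = -2.330340 + 1.499501·0 = -2.330340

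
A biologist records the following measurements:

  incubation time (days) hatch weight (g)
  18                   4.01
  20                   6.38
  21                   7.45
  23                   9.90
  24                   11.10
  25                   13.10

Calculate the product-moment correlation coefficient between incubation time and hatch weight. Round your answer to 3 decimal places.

0.996

n = 6, Σx = 131, Σy = 51.94, Σxy = 1177.83, Σx² = 2895, Σy² = 505.117
Sxx = Σx² − (Σx)²/n = 2895 − 2860.166667 = 34.833333
Sxy = Σxy − (Σx)(Σy)/n = 1177.83 − 1134.023333 = 43.806667
Syy = Σy² − (Σy)²/n = 505.117 − 449.627267 = 55.489733
r = Sxy/√(Sxx·Syy) = 43.806667/√(1932.892378) = 43.806667/43.964672 = 0.996406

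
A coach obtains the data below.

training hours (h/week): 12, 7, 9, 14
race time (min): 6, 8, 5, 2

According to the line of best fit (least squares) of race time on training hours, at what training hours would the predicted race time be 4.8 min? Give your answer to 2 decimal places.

11.17

n = 4, Σx = 42, Σy = 21, Σxy = 201, Σx² = 470
Sxx = Σx² − (Σx)²/n = 470 − 441 = 29
Sxy = Σxy − (Σx)(Σy)/n = 201 − 220.5 = -19.5
b = Sxy/Sxx = -19.5/29 = -0.672414
a = ȳ − b·x̄ = 5.25 − (-0.672414)·10.5 = 12.310345
Set a + b·x = 4.8: x = (4.8 − 12.310345) / (-0.672414) = 11.169231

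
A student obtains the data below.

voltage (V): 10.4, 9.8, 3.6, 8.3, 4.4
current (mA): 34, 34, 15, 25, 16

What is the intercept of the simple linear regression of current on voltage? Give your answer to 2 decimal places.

3.53

n = 5, Σx = 36.5, Σy = 124, Σxy = 1018.7, Σx² = 305.41
Sxx = Σx² − (Σx)²/n = 305.41 − 266.45 = 38.96
Sxy = Σxy − (Σx)(Σy)/n = 1018.7 − 905.2 = 113.5
b = Sxy/Sxx = 113.5/38.96 = 2.913244
a = ȳ − b·x̄ = 24.8 − 2.913244·7.3 = 3.533316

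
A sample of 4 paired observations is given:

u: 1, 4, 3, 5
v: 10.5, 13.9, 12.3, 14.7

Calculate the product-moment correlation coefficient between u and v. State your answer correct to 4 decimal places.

0.9930

n = 4, Σx = 13, Σy = 51.4, Σxy = 176.5, Σx² = 51, Σy² = 670.84
Sxx = Σx² − (Σx)²/n = 51 − 42.25 = 8.75
Sxy = Σxy − (Σx)(Σy)/n = 176.5 − 167.05 = 9.45
Syy = Σy² − (Σy)²/n = 670.84 − 660.49 = 10.35
r = Sxy/√(Sxx·Syy) = 9.45/√(90.5625) = 9.45/9.516433 = 0.993019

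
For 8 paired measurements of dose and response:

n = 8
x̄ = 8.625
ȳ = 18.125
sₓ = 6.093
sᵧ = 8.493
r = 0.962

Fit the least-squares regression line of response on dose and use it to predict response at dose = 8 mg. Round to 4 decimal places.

17.2869

b = r · sᵧ/sₓ = 0.962 · 8.493/6.093 = 1.340927
a = ȳ − b·x̄ = 18.125 − 1.340927·8.625 = 6.559508
ŷ(8) = a + b·8 = 6.559508 + 1.340927·8 = 17.286921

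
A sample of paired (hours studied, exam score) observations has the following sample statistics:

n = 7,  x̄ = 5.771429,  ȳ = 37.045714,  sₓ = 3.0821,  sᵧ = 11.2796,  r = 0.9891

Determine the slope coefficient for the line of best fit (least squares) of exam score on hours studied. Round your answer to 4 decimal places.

3.6198

b = r · sᵧ/sₓ = 0.9891 · 11.2796/3.0821 = 3.619822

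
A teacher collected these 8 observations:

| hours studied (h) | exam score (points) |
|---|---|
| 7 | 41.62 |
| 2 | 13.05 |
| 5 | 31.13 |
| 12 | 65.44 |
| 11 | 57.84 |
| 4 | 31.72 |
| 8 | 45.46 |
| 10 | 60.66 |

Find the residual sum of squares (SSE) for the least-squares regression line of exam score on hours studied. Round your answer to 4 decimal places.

71.7788

n = 8, Σx = 59, Σy = 346.92, Σxy = 2991.77, Σx² = 523, Σy² = 17251.8686
Sxx = Σx² − (Σx)²/n = 523 − 435.125 = 87.875
Sxy = Σxy − (Σx)(Σy)/n = 2991.77 − 2558.535 = 433.235
Syy = Σy² − (Σy)²/n = 17251.8686 − 15044.1858 = 2207.6828
b = Sxy/Sxx = 433.235/87.875 = 4.930128
SSE = Syy − b·Sxy = 2207.6828 − 4.930128·433.235 = 71.778786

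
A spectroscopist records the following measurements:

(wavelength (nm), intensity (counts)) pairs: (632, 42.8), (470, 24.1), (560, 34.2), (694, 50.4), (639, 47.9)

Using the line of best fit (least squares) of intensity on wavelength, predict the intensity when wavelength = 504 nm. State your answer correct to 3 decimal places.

n = 5, Σx = 2995, Σy = 199.4, Σxy = 123114.3, Σx² = 1823881
Sxx = Σx² − (Σx)²/n = 1823881 − 1794005 = 29876
Sxy = Σxy − (Σx)(Σy)/n = 123114.3 − 119440.6 = 3673.7
b = Sxy/Sxx = 3673.7/29876 = 0.122965
a = ȳ − b·x̄ = 39.88 − 0.122965·599 = -33.775988
ŷ(504) = a + b·504 = -33.775988 + 0.122965·504 = 28.198332

28.198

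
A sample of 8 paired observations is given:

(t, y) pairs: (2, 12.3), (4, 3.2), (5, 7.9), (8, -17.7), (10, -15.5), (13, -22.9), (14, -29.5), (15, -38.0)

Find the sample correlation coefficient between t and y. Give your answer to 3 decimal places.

-0.968

n = 8, Σx = 71, Σy = -100.2, Σxy = -1500.4, Σx² = 799, Σy² = 3616.14
Sxx = Σx² − (Σx)²/n = 799 − 630.125 = 168.875
Sxy = Σxy − (Σx)(Σy)/n = -1500.4 − (-889.275) = -611.125
Syy = Σy² − (Σy)²/n = 3616.14 − 1255.005 = 2361.135
r = Sxy/√(Sxx·Syy) = -611.125/√(398736.673125) = -611.125/631.455995 = -0.967803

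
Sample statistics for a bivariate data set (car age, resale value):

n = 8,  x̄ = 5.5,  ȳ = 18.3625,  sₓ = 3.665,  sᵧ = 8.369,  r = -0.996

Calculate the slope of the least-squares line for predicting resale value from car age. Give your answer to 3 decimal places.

b = r · sᵧ/sₓ = -0.996 · 8.369/3.665 = -2.274359

-2.274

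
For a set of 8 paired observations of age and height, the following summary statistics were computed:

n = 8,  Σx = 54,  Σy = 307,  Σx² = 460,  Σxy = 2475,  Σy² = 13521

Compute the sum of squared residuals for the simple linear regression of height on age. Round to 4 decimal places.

41.3665

Sxx = Σx² − (Σx)²/n = 460 − 364.5 = 95.5
Sxy = Σxy − (Σx)(Σy)/n = 2475 − 2072.25 = 402.75
Syy = Σy² − (Σy)²/n = 13521 − 11781.125 = 1739.875
b = Sxy/Sxx = 402.75/95.5 = 4.217277
SSE = Syy − b·Sxy = 1739.875 − 4.217277·402.75 = 41.366492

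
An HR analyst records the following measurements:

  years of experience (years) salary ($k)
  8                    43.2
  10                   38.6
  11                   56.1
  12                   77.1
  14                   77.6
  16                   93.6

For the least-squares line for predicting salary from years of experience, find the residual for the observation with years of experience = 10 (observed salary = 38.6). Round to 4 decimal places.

-12.8420

n = 6, Σx = 71, Σy = 386.2, Σxy = 4857.9, Σx² = 881
Sxx = Σx² − (Σx)²/n = 881 − 840.166667 = 40.833333
Sxy = Σxy − (Σx)(Σy)/n = 4857.9 − 4570.033333 = 287.866667
b = Sxy/Sxx = 287.866667/40.833333 = 7.049796
a = ȳ − b·x̄ = 64.366667 − 7.049796·11.833333 = -19.055918
ŷ(10) = -19.055918 + 7.049796·10 = 51.442041
residual = y − ŷ = 38.6 − 51.442041 = -12.842041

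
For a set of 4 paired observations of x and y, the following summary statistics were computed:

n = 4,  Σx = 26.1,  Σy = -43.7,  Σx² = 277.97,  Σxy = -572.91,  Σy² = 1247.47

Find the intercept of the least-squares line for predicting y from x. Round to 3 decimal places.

6.515

Sxx = Σx² − (Σx)²/n = 277.97 − 170.3025 = 107.6675
Sxy = Σxy − (Σx)(Σy)/n = -572.91 − (-285.1425) = -287.7675
b = Sxy/Sxx = -287.7675/107.6675 = -2.672742
a = ȳ − b·x̄ = -10.925 − (-2.672742)·6.525 = 6.514645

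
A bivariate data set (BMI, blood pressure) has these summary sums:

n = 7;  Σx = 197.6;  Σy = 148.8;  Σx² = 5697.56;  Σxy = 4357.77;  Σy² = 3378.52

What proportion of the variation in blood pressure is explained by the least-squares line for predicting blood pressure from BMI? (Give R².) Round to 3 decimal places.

Sxx = Σx² − (Σx)²/n = 5697.56 − 5577.965714 = 119.594286
Sxy = Σxy − (Σx)(Σy)/n = 4357.77 − 4200.411429 = 157.358571
Syy = Σy² − (Σy)²/n = 3378.52 − 3163.062857 = 215.457143
R² = Sxy²/(Sxx·Syy) = (157.358571)²/(119.594286·215.457143) = 0.960969

0.961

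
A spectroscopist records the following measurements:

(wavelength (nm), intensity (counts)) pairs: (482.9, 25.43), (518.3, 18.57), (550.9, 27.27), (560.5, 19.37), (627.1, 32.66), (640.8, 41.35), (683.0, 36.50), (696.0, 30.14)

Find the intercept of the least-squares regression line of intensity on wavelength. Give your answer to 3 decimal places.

n = 8, Σx = 4759.5, Σy = 231.29, Σxy = 140670.012, Σx² = 2874262.41
Sxx = Σx² − (Σx)²/n = 2874262.41 − 2831605.03125 = 42657.37875
Sxy = Σxy − (Σx)(Σy)/n = 140670.012 − 137603.094375 = 3066.917625
b = Sxy/Sxx = 3066.917625/42657.37875 = 0.071897
a = ȳ − b·x̄ = 28.91125 − 0.071897·594.9375 = -13.862693

-13.863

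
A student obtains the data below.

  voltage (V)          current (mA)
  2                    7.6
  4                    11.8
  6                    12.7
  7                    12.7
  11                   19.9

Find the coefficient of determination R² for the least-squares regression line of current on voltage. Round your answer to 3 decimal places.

0.940

n = 5, Σx = 30, Σy = 64.7, Σxy = 446.4, Σx² = 226, Σy² = 915.59
Sxx = Σx² − (Σx)²/n = 226 − 180 = 46
Sxy = Σxy − (Σx)(Σy)/n = 446.4 − 388.2 = 58.2
Syy = Σy² − (Σy)²/n = 915.59 − 837.218 = 78.372
R² = Sxy²/(Sxx·Syy) = (58.2)²/(46·78.372) = 0.939566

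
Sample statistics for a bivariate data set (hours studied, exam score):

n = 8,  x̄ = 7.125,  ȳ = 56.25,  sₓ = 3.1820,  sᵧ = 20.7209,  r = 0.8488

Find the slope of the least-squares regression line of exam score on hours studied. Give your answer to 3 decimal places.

b = r · sᵧ/sₓ = 0.8488 · 20.7209/3.182 = 5.527310

5.527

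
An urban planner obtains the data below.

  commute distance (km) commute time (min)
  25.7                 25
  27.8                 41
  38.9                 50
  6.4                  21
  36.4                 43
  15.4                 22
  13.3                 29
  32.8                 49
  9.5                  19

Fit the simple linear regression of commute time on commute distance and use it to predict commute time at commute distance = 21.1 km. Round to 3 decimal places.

n = 9, Σx = 206.2, Σy = 299, Σxy = 7939.1, Σx² = 5892.6
Sxx = Σx² − (Σx)²/n = 5892.6 − 4724.271111 = 1168.328889
Sxy = Σxy − (Σx)(Σy)/n = 7939.1 − 6850.422222 = 1088.677778
b = Sxy/Sxx = 1088.677778/1168.328889 = 0.931825
a = ȳ − b·x̄ = 33.222222 − 0.931825·22.911111 = 11.873082
ŷ(21.1) = a + b·21.1 = 11.873082 + 0.931825·21.1 = 31.534584

31.535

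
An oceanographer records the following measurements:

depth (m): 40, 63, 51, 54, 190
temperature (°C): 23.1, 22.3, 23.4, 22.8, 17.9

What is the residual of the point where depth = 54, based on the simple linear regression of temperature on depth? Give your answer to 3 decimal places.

-0.027

n = 5, Σx = 398, Σy = 109.5, Σxy = 8154.5, Σx² = 47186
Sxx = Σx² − (Σx)²/n = 47186 − 31680.8 = 15505.2
Sxy = Σxy − (Σx)(Σy)/n = 8154.5 − 8716.2 = -561.7
b = Sxy/Sxx = -561.7/15505.2 = -0.036227
a = ȳ − b·x̄ = 21.9 − (-0.036227)·79.6 = 24.783634
ŷ(54) = 24.783634 + (-0.036227)·54 = 22.827400
residual = y − ŷ = 22.8 − 22.827400 = -0.027400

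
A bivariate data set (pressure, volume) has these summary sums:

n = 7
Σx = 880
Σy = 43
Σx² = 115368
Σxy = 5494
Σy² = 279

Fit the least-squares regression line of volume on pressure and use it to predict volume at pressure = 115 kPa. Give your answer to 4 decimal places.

Sxx = Σx² − (Σx)²/n = 115368 − 110628.571429 = 4739.428571
Sxy = Σxy − (Σx)(Σy)/n = 5494 − 5405.714286 = 88.285714
b = Sxy/Sxx = 88.285714/4739.428571 = 0.018628
a = ȳ − b·x̄ = 6.142857 − 0.018628·125.714286 = 3.801061
ŷ(115) = a + b·115 = 3.801061 + 0.018628·115 = 5.943272

5.9433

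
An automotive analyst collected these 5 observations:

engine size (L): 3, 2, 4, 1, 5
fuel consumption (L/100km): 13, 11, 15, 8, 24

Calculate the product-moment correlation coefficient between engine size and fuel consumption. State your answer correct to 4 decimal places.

0.9396

n = 5, Σx = 15, Σy = 71, Σxy = 249, Σx² = 55, Σy² = 1155
Sxx = Σx² − (Σx)²/n = 55 − 45 = 10
Sxy = Σxy − (Σx)(Σy)/n = 249 − 213 = 36
Syy = Σy² − (Σy)²/n = 1155 − 1008.2 = 146.8
r = Sxy/√(Sxx·Syy) = 36/√(1468) = 36/38.314488 = 0.939592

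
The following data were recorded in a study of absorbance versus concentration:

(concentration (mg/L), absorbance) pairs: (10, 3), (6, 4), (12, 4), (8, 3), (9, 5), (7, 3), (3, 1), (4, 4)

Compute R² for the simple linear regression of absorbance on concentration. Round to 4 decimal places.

n = 8, Σx = 59, Σy = 27, Σxy = 211, Σx² = 499, Σy² = 101
Sxx = Σx² − (Σx)²/n = 499 − 435.125 = 63.875
Sxy = Σxy − (Σx)(Σy)/n = 211 − 199.125 = 11.875
Syy = Σy² − (Σy)²/n = 101 − 91.125 = 9.875
R² = Sxy²/(Sxx·Syy) = (11.875)²/(63.875·9.875) = 0.223563

0.2236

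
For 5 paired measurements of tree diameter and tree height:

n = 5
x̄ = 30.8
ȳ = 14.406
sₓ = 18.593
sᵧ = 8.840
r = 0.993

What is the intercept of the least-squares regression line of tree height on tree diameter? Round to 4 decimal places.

-0.1353

b = r · sᵧ/sₓ = 0.993 · 8.84/18.593 = 0.472120
a = ȳ − b·x̄ = 14.406 − 0.472120·30.8 = -0.135284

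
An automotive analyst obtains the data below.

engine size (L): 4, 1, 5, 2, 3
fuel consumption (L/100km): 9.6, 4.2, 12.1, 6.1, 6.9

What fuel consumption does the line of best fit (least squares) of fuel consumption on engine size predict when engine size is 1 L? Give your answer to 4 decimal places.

n = 5, Σx = 15, Σy = 38.9, Σxy = 136, Σx² = 55
Sxx = Σx² − (Σx)²/n = 55 − 45 = 10
Sxy = Σxy − (Σx)(Σy)/n = 136 − 116.7 = 19.3
b = Sxy/Sxx = 19.3/10 = 1.93
a = ȳ − b·x̄ = 7.78 − 1.93·3 = 1.99
ŷ(1) = a + b·1 = 1.99 + 1.93·1 = 3.92

3.9200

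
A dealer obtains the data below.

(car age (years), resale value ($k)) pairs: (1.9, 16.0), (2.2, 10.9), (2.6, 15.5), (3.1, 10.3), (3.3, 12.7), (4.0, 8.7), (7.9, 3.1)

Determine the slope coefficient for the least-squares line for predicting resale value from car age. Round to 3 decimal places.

-1.929

n = 7, Σx = 25, Σy = 77.2, Σxy = 227.81, Σx² = 114.12
Sxx = Σx² − (Σx)²/n = 114.12 − 89.285714 = 24.834286
Sxy = Σxy − (Σx)(Σy)/n = 227.81 − 275.714286 = -47.904286
b = Sxy/Sxx = -47.904286/24.834286 = -1.928958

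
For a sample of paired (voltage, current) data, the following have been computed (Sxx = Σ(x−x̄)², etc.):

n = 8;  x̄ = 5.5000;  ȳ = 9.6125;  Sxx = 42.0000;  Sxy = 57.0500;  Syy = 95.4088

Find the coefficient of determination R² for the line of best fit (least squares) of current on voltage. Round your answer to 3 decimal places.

0.812

R² = Sxy²/(Sxx·Syy) = (57.05)²/(42·95.4088) = 0.812220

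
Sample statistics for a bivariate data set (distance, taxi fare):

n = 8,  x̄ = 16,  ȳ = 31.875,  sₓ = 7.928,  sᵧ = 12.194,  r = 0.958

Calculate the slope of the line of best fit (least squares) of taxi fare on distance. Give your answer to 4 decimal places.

1.4735

b = r · sᵧ/sₓ = 0.958 · 12.194/7.928 = 1.473493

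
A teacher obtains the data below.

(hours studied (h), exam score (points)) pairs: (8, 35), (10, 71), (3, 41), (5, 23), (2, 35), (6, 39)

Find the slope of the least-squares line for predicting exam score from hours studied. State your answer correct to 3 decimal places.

n = 6, Σx = 34, Σy = 244, Σxy = 1532, Σx² = 238
Sxx = Σx² − (Σx)²/n = 238 − 192.666667 = 45.333333
Sxy = Σxy − (Σx)(Σy)/n = 1532 − 1382.666667 = 149.333333
b = Sxy/Sxx = 149.333333/45.333333 = 3.294118

3.294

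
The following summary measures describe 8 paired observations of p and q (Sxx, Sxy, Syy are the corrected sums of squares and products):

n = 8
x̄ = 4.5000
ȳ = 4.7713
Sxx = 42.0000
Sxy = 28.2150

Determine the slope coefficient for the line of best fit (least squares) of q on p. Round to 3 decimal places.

0.672

b = Sxy/Sxx = 28.215/42 = 0.671786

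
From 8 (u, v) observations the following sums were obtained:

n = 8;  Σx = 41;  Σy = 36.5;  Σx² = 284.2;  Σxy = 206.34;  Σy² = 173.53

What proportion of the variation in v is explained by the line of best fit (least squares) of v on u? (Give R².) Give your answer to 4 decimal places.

Sxx = Σx² − (Σx)²/n = 284.2 − 210.125 = 74.075
Sxy = Σxy − (Σx)(Σy)/n = 206.34 − 187.0625 = 19.2775
Syy = Σy² − (Σy)²/n = 173.53 − 166.53125 = 6.99875
R² = Sxy²/(Sxx·Syy) = (19.2775)²/(74.075·6.99875) = 0.716819

0.7168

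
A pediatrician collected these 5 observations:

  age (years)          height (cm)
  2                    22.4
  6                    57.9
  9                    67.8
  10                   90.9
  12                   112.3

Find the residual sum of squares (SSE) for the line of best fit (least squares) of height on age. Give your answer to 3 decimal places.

214.882

n = 5, Σx = 39, Σy = 351.3, Σxy = 3259, Σx² = 365, Σy² = 29325.11
Sxx = Σx² − (Σx)²/n = 365 − 304.2 = 60.8
Sxy = Σxy − (Σx)(Σy)/n = 3259 − 2740.14 = 518.86
Syy = Σy² − (Σy)²/n = 29325.11 − 24682.338 = 4642.772
b = Sxy/Sxx = 518.86/60.8 = 8.533882
SSE = Syy − b·Sxy = 4642.772 − 8.533882·518.86 = 214.882204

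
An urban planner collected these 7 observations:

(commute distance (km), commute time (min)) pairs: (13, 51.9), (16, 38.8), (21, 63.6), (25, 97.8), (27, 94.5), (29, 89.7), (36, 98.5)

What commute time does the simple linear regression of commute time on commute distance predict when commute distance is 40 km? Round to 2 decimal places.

n = 7, Σx = 167, Σy = 534.8, Σxy = 13774.9, Σx² = 4357
Sxx = Σx² − (Σx)²/n = 4357 − 3984.142857 = 372.857143
Sxy = Σxy − (Σx)(Σy)/n = 13774.9 − 12758.8 = 1016.1
b = Sxy/Sxx = 1016.1/372.857143 = 2.725172
a = ȳ − b·x̄ = 76.4 − 2.725172·23.857143 = 11.385172
ŷ(40) = a + b·40 = 11.385172 + 2.725172·40 = 120.392069

120.39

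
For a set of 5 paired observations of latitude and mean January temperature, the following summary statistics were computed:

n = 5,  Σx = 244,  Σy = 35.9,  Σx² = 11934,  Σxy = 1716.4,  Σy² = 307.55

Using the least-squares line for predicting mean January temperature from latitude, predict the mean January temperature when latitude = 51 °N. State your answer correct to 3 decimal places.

Sxx = Σx² − (Σx)²/n = 11934 − 11907.2 = 26.8
Sxy = Σxy − (Σx)(Σy)/n = 1716.4 − 1751.92 = -35.52
b = Sxy/Sxx = -35.52/26.8 = -1.325373
a = ȳ − b·x̄ = 7.18 − (-1.325373)·48.8 = 71.858209
ŷ(51) = a + b·51 = 71.858209 + (-1.325373)·51 = 4.264179

4.264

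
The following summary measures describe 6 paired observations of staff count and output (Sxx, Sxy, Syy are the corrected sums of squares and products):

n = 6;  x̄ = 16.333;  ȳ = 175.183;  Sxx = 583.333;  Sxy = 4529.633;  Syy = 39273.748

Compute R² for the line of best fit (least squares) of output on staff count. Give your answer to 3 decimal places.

R² = Sxy²/(Sxx·Syy) = (4529.633)²/(583.333·39273.748) = 0.895586

0.896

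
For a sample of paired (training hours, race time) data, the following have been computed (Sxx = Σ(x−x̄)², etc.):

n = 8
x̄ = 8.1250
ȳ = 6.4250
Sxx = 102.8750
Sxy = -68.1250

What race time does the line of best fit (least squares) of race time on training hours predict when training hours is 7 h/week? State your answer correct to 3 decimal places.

7.170

b = Sxy/Sxx = -68.125/102.875 = -0.662211
a = ȳ − b·x̄ = 6.425 − (-0.662211)·8.125 = 11.805468
ŷ(7) = a + b·7 = 11.805468 + (-0.662211)·7 = 7.169988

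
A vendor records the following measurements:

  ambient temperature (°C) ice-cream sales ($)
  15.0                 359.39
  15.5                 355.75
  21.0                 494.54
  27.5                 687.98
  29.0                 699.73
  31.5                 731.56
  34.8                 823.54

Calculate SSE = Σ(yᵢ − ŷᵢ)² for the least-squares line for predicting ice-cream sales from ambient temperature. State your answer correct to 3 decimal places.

n = 7, Σx = 174.3, Σy = 4152.49, Σxy = 112205.267, Σx² = 4706.79, Σy² = 2676625.7647
Sxx = Σx² − (Σx)²/n = 4706.79 − 4340.07 = 366.72
Sxy = Σxy − (Σx)(Σy)/n = 112205.267 − 103397.001 = 8808.266
Syy = Σy² − (Σy)²/n = 2676625.7647 − 2463310.457157 = 213315.307543
b = Sxy/Sxx = 8808.266/366.72 = 24.019050
SSE = Syy − b·Sxy = 213315.307543 − 24.019050·8808.266 = 1749.126460

1749.126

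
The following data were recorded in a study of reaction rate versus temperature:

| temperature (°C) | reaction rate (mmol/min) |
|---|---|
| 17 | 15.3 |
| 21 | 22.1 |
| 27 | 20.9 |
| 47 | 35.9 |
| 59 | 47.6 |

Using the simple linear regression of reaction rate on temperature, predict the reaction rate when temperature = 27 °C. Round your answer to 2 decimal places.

n = 5, Σx = 171, Σy = 141.8, Σxy = 5784.2, Σx² = 7149
Sxx = Σx² − (Σx)²/n = 7149 − 5848.2 = 1300.8
Sxy = Σxy − (Σx)(Σy)/n = 5784.2 − 4849.56 = 934.64
b = Sxy/Sxx = 934.64/1300.8 = 0.718512
a = ȳ − b·x̄ = 28.36 − 0.718512·34.2 = 3.786900
ŷ(27) = a + b·27 = 3.786900 + 0.718512·27 = 23.186716

23.19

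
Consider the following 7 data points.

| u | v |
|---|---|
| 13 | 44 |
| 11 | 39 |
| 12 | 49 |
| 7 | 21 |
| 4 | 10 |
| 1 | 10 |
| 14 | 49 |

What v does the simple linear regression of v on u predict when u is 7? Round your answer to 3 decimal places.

n = 7, Σx = 62, Σy = 222, Σxy = 2472, Σx² = 696
Sxx = Σx² − (Σx)²/n = 696 − 549.142857 = 146.857143
Sxy = Σxy − (Σx)(Σy)/n = 2472 − 1966.285714 = 505.714286
b = Sxy/Sxx = 505.714286/146.857143 = 3.443580
a = ȳ − b·x̄ = 31.714286 − 3.443580·8.857143 = 1.214008
ŷ(7) = a + b·7 = 1.214008 + 3.443580·7 = 25.319066

25.319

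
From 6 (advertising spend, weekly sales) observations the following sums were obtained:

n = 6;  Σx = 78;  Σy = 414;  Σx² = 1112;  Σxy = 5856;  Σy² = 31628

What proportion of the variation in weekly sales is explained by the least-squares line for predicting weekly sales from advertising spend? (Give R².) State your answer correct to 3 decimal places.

Sxx = Σx² − (Σx)²/n = 1112 − 1014 = 98
Sxy = Σxy − (Σx)(Σy)/n = 5856 − 5382 = 474
Syy = Σy² − (Σy)²/n = 31628 − 28566 = 3062
R² = Sxy²/(Sxx·Syy) = (474)²/(98·3062) = 0.748730

0.749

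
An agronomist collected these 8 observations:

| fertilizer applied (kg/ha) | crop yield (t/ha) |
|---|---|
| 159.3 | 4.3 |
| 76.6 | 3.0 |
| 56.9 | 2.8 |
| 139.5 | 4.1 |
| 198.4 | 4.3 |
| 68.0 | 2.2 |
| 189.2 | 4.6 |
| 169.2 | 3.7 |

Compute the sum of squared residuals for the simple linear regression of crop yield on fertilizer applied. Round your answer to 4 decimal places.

n = 8, Σx = 1057.1, Σy = 29, Σxy = 4145.14, Σx² = 162353.75, Σy² = 110.32
Sxx = Σx² − (Σx)²/n = 162353.75 − 139682.55125 = 22671.19875
Sxy = Σxy − (Σx)(Σy)/n = 4145.14 − 3831.9875 = 313.1525
Syy = Σy² − (Σy)²/n = 110.32 − 105.125 = 5.195
b = Sxy/Sxx = 313.1525/22671.19875 = 0.013813
SSE = Syy − b·Sxy = 5.195 − 0.013813·313.1525 = 0.869490

0.8695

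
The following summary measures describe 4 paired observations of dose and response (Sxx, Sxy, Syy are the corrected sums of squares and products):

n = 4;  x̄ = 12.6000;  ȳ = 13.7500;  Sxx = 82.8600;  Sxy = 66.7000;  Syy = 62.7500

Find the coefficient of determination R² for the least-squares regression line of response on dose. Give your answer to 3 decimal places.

0.856

R² = Sxy²/(Sxx·Syy) = (66.7)²/(82.86·62.75) = 0.855644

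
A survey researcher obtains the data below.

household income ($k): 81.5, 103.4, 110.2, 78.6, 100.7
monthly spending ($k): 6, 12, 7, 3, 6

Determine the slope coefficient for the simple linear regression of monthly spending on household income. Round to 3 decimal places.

n = 5, Σx = 474.4, Σy = 34, Σxy = 3341.2, Σx² = 45796.3
Sxx = Σx² − (Σx)²/n = 45796.3 − 45011.072 = 785.228
Sxy = Σxy − (Σx)(Σy)/n = 3341.2 − 3225.92 = 115.28
b = Sxy/Sxx = 115.28/785.228 = 0.146811

0.147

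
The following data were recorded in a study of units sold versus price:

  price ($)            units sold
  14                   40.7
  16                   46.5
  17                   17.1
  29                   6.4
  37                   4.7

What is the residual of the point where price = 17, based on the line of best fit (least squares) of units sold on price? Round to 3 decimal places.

-15.060

n = 5, Σx = 113, Σy = 115.4, Σxy = 1964, Σx² = 2951
Sxx = Σx² − (Σx)²/n = 2951 − 2553.8 = 397.2
Sxy = Σxy − (Σx)(Σy)/n = 1964 − 2608.04 = -644.04
b = Sxy/Sxx = -644.04/397.2 = -1.621450
a = ȳ − b·x̄ = 23.08 − (-1.621450)·22.6 = 59.724773
ŷ(17) = 59.724773 + (-1.621450)·17 = 32.160121
residual = y − ŷ = 17.1 − 32.160121 = -15.060121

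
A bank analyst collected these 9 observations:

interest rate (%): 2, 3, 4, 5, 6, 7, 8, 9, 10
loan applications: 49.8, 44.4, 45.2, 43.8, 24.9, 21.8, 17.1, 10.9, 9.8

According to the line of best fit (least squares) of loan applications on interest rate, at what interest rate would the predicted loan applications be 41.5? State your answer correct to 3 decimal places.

n = 9, Σx = 54, Σy = 267.7, Σxy = 1267.5, Σx² = 384
Sxx = Σx² − (Σx)²/n = 384 − 324 = 60
Sxy = Σxy − (Σx)(Σy)/n = 1267.5 − 1606.2 = -338.7
b = Sxy/Sxx = -338.7/60 = -5.645
a = ȳ − b·x̄ = 29.744444 − (-5.645)·6 = 63.614444
Set a + b·x = 41.5: x = (41.5 − 63.614444) / (-5.645) = 3.917528

3.918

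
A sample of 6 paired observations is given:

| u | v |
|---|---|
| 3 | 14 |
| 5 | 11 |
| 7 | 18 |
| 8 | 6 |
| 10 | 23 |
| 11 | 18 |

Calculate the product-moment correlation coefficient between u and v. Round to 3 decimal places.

0.432

n = 6, Σx = 44, Σy = 90, Σxy = 699, Σx² = 368, Σy² = 1530
Sxx = Σx² − (Σx)²/n = 368 − 322.666667 = 45.333333
Sxy = Σxy − (Σx)(Σy)/n = 699 − 660 = 39
Syy = Σy² − (Σy)²/n = 1530 − 1350 = 180
r = Sxy/√(Sxx·Syy) = 39/√(8160) = 39/90.332718 = 0.431737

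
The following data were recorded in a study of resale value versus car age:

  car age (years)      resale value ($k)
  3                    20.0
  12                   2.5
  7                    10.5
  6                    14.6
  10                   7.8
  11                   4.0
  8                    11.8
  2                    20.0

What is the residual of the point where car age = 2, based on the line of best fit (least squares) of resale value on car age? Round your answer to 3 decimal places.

-1.059

n = 8, Σx = 59, Σy = 91.2, Σxy = 507.5, Σx² = 527
Sxx = Σx² − (Σx)²/n = 527 − 435.125 = 91.875
Sxy = Σxy − (Σx)(Σy)/n = 507.5 − 672.6 = -165.1
b = Sxy/Sxx = -165.1/91.875 = -1.797007
a = ȳ − b·x̄ = 11.4 − (-1.797007)·7.375 = 24.652925
ŷ(2) = 24.652925 + (-1.797007)·2 = 21.058912
residual = y − ŷ = 20.0 − 21.058912 = -1.058912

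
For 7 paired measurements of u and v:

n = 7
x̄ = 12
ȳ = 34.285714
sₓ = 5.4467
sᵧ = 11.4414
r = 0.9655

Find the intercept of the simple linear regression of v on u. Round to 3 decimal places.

b = r · sᵧ/sₓ = 0.9655 · 11.4414/5.4467 = 2.028140
a = ȳ − b·x̄ = 34.285714 − 2.028140·12 = 9.948031

9.948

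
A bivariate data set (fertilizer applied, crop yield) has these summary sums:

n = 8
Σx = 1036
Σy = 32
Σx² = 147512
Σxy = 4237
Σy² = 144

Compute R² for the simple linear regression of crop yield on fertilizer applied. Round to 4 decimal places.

Sxx = Σx² − (Σx)²/n = 147512 − 134162 = 13350
Sxy = Σxy − (Σx)(Σy)/n = 4237 − 4144 = 93
Syy = Σy² − (Σy)²/n = 144 − 128 = 16
R² = Sxy²/(Sxx·Syy) = (93)²/(13350·16) = 0.040492

0.0405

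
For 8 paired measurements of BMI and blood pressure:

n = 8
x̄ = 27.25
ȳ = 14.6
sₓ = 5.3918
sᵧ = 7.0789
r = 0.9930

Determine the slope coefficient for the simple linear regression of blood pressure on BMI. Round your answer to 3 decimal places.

b = r · sᵧ/sₓ = 0.993 · 7.0789/5.3918 = 1.303711

1.304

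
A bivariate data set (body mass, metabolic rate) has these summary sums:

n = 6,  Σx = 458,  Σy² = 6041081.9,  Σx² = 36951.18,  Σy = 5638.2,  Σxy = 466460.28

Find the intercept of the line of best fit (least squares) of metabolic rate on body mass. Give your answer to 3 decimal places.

Sxx = Σx² − (Σx)²/n = 36951.18 − 34960.666667 = 1990.513333
Sxy = Σxy − (Σx)(Σy)/n = 466460.28 − 430382.6 = 36077.68
b = Sxy/Sxx = 36077.68/1990.513333 = 18.124812
a = ȳ − b·x̄ = 939.7 − 18.124812·76.333333 = -443.827318

-443.827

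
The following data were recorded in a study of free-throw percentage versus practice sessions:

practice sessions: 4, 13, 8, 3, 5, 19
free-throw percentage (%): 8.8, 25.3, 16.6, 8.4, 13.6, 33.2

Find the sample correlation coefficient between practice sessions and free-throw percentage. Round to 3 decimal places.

n = 6, Σx = 52, Σy = 105.9, Σxy = 1220.9, Σx² = 644, Σy² = 2350.85
Sxx = Σx² − (Σx)²/n = 644 − 450.666667 = 193.333333
Sxy = Σxy − (Σx)(Σy)/n = 1220.9 − 917.8 = 303.1
Syy = Σy² − (Σy)²/n = 2350.85 − 1869.135 = 481.715
r = Sxy/√(Sxx·Syy) = 303.1/√(93131.566667) = 303.1/305.174649 = 0.993202

0.993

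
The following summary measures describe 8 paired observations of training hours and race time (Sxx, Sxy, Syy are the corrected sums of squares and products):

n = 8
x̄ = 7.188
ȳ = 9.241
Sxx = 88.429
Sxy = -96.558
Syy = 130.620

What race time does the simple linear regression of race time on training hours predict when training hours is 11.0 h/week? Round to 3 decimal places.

b = Sxy/Sxx = -96.558/88.429 = -1.091927
a = ȳ − b·x̄ = 9.241 − (-1.091927)·7.188 = 17.089770
ŷ(11.0) = a + b·11.0 = 17.089770 + (-1.091927)·11 = 5.078575

5.079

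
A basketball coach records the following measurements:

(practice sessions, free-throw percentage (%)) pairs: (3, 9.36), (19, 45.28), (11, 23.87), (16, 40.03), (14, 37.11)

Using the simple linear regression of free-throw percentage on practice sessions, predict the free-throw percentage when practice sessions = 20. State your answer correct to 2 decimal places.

n = 5, Σx = 63, Σy = 155.65, Σxy = 2310.99, Σx² = 943
Sxx = Σx² − (Σx)²/n = 943 − 793.8 = 149.2
Sxy = Σxy − (Σx)(Σy)/n = 2310.99 − 1961.19 = 349.8
b = Sxy/Sxx = 349.8/149.2 = 2.344504
a = ȳ − b·x̄ = 31.13 − 2.344504·12.6 = 1.589249
ŷ(20) = a + b·20 = 1.589249 + 2.344504·20 = 48.479330

48.48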